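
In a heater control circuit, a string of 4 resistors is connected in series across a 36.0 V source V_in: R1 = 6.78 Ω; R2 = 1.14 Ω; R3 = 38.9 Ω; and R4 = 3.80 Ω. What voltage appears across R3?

V ≈ 27.7 V

Series total: ΣR = 6.78 + 1.14 + 38.9 + 3.80 = 50.62 Ω.
Voltage divider: V = V_in · (38.90 / 50.62) = 36.0 × 0.7685 = 27.66 V.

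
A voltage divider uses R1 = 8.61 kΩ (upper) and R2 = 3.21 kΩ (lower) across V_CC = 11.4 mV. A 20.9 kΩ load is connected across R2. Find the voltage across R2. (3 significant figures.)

The load sits in parallel with R2, giving an effective lower resistance R2' = R2·R_L/(R2+R_L) = 2.783 kΩ.
Then V_out = V_CC · R2'/(R1 + R2') = 11.4 × 2.783/11.39 = 2.784 mV.

V_out ≈ 2.78 mV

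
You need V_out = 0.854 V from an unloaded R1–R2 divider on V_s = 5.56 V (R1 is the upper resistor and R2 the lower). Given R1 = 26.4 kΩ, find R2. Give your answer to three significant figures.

R2 ≈ 4.79 kΩ

Required fraction k = V_out/V_s = 0.1536.
Rearranging, R2 = R1·k/(1−k) = 26.4 × 0.1815 = 4.791 kΩ.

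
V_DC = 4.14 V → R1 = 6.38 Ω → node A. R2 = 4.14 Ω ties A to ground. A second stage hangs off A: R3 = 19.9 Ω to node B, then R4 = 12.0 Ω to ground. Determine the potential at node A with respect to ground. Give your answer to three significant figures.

The second stage (R3 + R4 = 31.90 Ω) loads node A in parallel with R2.
R2 ‖ (R3+R4) = 3.664 Ω.
First divider: V_A = V_DC · 3.664/(6.38 + 3.664) = 1.510 V.

V_A ≈ 1.51 V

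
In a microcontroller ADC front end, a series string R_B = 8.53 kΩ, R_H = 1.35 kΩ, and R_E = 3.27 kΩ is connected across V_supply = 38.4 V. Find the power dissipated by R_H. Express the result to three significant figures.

P ≈ 11.5 mW

ΣR = 13.15 kΩ → I = 38.4/13.15 = 2.920 mA.
P = I²R = 8.527 × 1.35 = 11.51 mW.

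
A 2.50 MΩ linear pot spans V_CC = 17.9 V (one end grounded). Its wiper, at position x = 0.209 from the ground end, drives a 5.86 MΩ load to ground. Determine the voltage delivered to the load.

Split the track: R_lower = x·R_p = 0.5225 MΩ, R_upper = (1−x)·R_p = 1.978 MΩ.
(x·R_p) ‖ R_L = 0.4797 MΩ.
Loaded-divider output: V_out = 17.9 × 0.1952 = 3.495 V.
(Unloaded: V_out = x·V_CC = 3.74 V.)

V_out ≈ 3.49 V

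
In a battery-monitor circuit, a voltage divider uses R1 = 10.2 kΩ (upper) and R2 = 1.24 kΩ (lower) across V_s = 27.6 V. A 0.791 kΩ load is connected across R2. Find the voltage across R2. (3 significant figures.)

V_out ≈ 1.25 V

R2 ‖ R_L = (1.24 × 0.791)/(1.24 + 0.791) = 0.4829 kΩ.
Voltage divider with the loaded lower leg: V_out = 27.6 × 0.4829/(10.2 + 0.4829) = 27.6 × 0.04521 = 1.248 V.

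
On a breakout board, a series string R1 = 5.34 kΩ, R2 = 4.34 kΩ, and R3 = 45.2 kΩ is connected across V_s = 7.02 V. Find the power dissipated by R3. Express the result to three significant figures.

Series current I = V_s/ΣR = 7.02/54.88 = 0.1279 mA.
P(R3) = I²·R3 = (0.1279)² × 45.2 = 0.7396 mW.

P ≈ 0.740 mW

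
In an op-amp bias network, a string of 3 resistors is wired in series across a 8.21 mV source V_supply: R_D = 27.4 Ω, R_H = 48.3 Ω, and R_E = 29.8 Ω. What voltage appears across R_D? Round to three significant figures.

V ≈ 2.13 mV

Total series resistance ΣR = 27.4 + 48.3 + 29.8 = 105.5 Ω.
By the voltage-divider rule, V = 8.21 × 27.40/105.5 = 2.132 mV.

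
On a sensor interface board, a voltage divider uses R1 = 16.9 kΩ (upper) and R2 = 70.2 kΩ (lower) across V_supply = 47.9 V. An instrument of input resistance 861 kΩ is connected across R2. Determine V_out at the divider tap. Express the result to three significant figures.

R2 ‖ R_L = (70.2 × 861)/(70.2 + 861) = 64.91 kΩ.
Voltage divider with the loaded lower leg: V_out = 47.9 × 64.91/(16.9 + 64.91) = 47.9 × 0.7934 = 38.00 V.

V_out ≈ 38.0 V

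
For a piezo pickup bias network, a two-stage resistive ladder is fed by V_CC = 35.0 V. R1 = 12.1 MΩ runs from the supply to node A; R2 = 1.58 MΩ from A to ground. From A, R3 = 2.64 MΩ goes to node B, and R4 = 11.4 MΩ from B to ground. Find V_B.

V_B ≈ 2.99 V

The second stage (R3 + R4 = 14.04 MΩ) loads node A in parallel with R2.
R2 ‖ (R3+R4) = 1.420 MΩ.
So V_A = 35.0 × 0.1050 = 3.676 V.
Stage 2 is unloaded, so V_B = V_A · R4/(R3+R4) = 3.676 × 11.4/14.04 = 2.985 V.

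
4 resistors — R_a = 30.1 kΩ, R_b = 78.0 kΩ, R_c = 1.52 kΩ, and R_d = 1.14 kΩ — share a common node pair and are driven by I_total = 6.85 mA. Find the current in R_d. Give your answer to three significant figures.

I ≈ 3.80 mA

Total conductance ΣG = 1/30.1 + 1/78.0 + 1/1.52 + 1/1.14 = 1.581 (units of 1/kΩ).
By the current-divider rule, I = I_total · G_k/ΣG = 6.85 × 0.5548 = 3.800 mA.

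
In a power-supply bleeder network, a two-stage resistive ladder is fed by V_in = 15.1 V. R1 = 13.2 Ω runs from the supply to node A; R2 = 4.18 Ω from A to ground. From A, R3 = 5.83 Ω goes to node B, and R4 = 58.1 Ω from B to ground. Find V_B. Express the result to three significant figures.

Looking into the second stage from A: R3 + R4 = 63.93 Ω appears in parallel with R2.
R2 ‖ (R3+R4) = 3.923 Ω.
First divider: V_A = V_in · 3.923/(13.2 + 3.923) = 3.460 V.
Stage 2 is unloaded, so V_B = V_A · R4/(R3+R4) = 3.460 × 58.1/63.93 = 3.144 V.

V_B ≈ 3.14 V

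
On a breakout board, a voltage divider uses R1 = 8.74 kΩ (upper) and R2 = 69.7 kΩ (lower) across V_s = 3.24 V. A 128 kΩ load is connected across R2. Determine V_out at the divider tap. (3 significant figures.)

First combine the lower leg with the load: R2 ‖ R_L = 45.13 kΩ.
Then V_out = V_s · R2'/(R1 + R2') = 3.24 × 45.13/53.87 = 2.714 V.
(Unloaded it would be 2.88 V; the load pulls it down.)

V_out ≈ 2.71 V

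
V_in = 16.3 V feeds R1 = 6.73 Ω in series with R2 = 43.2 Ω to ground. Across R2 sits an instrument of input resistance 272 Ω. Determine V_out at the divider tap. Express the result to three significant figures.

The load sits in parallel with R2, giving an effective lower resistance R2' = R2·R_L/(R2+R_L) = 37.28 Ω.
Voltage divider with the loaded lower leg: V_out = 16.3 × 37.28/(6.73 + 37.28) = 16.3 × 0.8471 = 13.81 V.

V_out ≈ 13.8 V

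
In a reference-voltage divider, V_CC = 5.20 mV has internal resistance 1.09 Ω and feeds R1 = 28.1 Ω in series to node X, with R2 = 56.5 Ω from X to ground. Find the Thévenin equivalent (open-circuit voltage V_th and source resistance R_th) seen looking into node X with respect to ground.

V_th ≈ 3.43 mV, R_th ≈ 19.2 Ω

R1' = 1.09 + 28.1 = 29.19 Ω (source resistance + R1).
With X open, the divider is unloaded: V_th = 5.20 × 56.5/85.69 = 3.429 mV.
Looking into X with the source shorted: R_th = R1'·R2/(R1'+R2) = 29.19 × 56.5/85.69 = 19.25 Ω.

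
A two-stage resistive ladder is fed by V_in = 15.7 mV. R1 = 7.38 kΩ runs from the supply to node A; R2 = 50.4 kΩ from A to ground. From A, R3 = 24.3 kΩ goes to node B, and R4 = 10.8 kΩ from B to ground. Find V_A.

Looking into the second stage from A: R3 + R4 = 35.10 kΩ appears in parallel with R2.
R2 ‖ (R3+R4) = 20.69 kΩ.
First divider: V_A = V_in · 20.69/(7.38 + 20.69) = 11.57 mV.

V_A ≈ 11.6 mV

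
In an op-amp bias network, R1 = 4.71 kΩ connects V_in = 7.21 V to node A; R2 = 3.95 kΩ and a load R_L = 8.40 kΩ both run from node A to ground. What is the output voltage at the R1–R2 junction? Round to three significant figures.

First combine the lower leg with the load: R2 ‖ R_L = 2.687 kΩ.
Now apply the divider: V_out = 7.21 × 0.3632 = 2.619 V.

V_out ≈ 2.62 V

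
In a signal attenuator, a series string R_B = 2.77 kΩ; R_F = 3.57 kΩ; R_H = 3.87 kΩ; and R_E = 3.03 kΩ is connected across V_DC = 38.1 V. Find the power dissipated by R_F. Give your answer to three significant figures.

P ≈ 29.6 mW

Series current I = V_DC/ΣR = 38.1/13.24 = 2.878 mA.
P(R_F) = I²·R_F = (2.878)² × 3.57 = 29.56 mW.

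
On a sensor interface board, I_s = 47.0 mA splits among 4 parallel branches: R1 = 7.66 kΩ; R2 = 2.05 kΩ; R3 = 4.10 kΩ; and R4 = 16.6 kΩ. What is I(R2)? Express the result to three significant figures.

I ≈ 24.9 mA

Conductances: ΣG = 1/7.66 + 1/2.05 + 1/4.10 + 1/16.6 = 0.9225 (1/kΩ).
Current divider: I(R2) = I_s · G_k/ΣG = 47.0 × (0.4878/0.9225) = 47.0 × 0.5288 = 24.85 mA.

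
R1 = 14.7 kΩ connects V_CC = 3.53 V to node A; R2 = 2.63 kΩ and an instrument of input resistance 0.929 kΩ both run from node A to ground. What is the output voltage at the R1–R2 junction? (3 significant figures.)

V_out ≈ 0.157 V

R2 ‖ R_L = (2.63 × 0.929)/(2.63 + 0.929) = 0.6865 kΩ.
Then V_out = V_CC · R2'/(R1 + R2') = 3.53 × 0.6865/15.39 = 0.1575 V.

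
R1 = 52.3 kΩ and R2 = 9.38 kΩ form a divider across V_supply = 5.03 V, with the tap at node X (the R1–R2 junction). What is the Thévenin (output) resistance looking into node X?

Zeroing V_supply shorts the top of R1 to ground, so R_th = R1 ‖ R2 = 7.954 kΩ.

R_th ≈ 7.95 kΩ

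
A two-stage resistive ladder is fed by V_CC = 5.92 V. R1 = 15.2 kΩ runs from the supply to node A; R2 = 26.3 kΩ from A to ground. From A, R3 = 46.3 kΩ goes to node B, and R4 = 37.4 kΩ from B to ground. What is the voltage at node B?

Looking into the second stage from A: R3 + R4 = 83.70 kΩ appears in parallel with R2.
Effective lower resistance at A: R2 ‖ 83.70 = 20.01 kΩ.
V_A = 5.92 × 20.01/(15.2 + 20.01) = 3.365 V.
Stage 2 is unloaded, so V_B = V_A · R4/(R3+R4) = 3.365 × 37.4/83.70 = 1.503 V.

V_B ≈ 1.50 V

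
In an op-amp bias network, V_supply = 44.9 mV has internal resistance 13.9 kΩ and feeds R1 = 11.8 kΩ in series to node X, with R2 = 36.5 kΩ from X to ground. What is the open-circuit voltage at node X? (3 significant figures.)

V_th ≈ 26.3 mV

R1' = 13.9 + 11.8 = 25.70 kΩ (source resistance + R1).
V_th is the unloaded tap voltage: V_supply · R2/(R1'+R2) = 44.9 × 0.5868 = 26.35 mV.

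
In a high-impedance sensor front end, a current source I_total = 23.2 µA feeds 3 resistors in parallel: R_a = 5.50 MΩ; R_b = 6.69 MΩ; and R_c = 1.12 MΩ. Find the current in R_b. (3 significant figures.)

Total conductance ΣG = 1/5.50 + 1/6.69 + 1/1.12 = 1.224 (units of 1/MΩ).
Current divider: I(R_b) = I_total · G_k/ΣG = 23.2 × (0.1495/1.224) = 23.2 × 0.1221 = 2.833 µA.

I ≈ 2.83 µA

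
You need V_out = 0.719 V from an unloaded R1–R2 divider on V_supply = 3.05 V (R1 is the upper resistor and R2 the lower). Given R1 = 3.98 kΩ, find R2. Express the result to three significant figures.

R2 ≈ 1.23 kΩ

The divider ratio is R2/(R1+R2) = 0.719/3.05 = 0.2357.
R2 = R1 · 0.2357/(1 − 0.2357) = 1.228 kΩ.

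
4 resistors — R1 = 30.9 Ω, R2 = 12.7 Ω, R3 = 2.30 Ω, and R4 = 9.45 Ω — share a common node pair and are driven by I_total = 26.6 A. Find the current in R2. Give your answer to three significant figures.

Total conductance ΣG = 1/30.9 + 1/12.7 + 1/2.30 + 1/9.45 = 0.6517 (units of 1/Ω).
Current divider: I(R2) = I_total · G_k/ΣG = 26.6 × (0.07874/0.6517) = 26.6 × 0.1208 = 3.214 A.

I ≈ 3.21 A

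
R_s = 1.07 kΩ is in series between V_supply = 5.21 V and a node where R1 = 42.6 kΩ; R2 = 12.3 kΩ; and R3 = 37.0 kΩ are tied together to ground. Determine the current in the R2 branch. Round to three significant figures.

Combine the parallel branches: R_p = (1/42.6 + 1/12.3 + 1/37.0)⁻¹ = 7.587 kΩ.
Node voltage V_A = V_supply · R_p/(R_s + R_p) = 5.21 × 0.8764 = 4.566 V.
I(R2) = V_A / R2 = 4.566/12.3 = 0.3712 mA.

I ≈ 0.371 mA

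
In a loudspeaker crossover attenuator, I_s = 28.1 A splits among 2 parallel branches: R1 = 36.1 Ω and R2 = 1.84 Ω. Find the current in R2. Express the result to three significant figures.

I ≈ 26.7 A

For two parallel branches, I_k = I_s · (other R)/(sum of R).
So I = 28.1 × 36.1/37.94 = 26.74 A.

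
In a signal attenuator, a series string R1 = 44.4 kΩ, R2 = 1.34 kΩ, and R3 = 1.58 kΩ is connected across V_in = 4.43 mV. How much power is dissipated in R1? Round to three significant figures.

P ≈ 0.389 nW

The common current is I = 4.43/47.32 = 0.09362 µA.
P(R1) = I²·R1 = (0.09362)² × 44.4 = 0.3891 nW.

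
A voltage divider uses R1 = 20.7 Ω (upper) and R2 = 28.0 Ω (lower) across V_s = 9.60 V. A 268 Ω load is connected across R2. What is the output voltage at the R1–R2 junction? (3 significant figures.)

V_out ≈ 5.28 V

The load sits in parallel with R2, giving an effective lower resistance R2' = R2·R_L/(R2+R_L) = 25.35 Ω.
Voltage divider with the loaded lower leg: V_out = 9.60 × 25.35/(20.7 + 25.35) = 9.60 × 0.5505 = 5.285 V.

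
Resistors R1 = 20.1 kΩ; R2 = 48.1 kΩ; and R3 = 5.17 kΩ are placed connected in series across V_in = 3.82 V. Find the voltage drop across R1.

V ≈ 1.05 V

Total series resistance ΣR = 20.1 + 48.1 + 5.17 = 73.37 kΩ.
By the voltage-divider rule, V = 3.82 × 20.10/73.37 = 1.047 V.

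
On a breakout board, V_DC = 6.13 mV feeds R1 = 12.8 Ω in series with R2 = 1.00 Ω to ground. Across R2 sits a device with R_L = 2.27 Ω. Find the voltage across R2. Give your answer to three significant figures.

V_out ≈ 0.315 mV

R2 ‖ R_L = (1.00 × 2.27)/(1.00 + 2.27) = 0.6942 Ω.
Voltage divider with the loaded lower leg: V_out = 6.13 × 0.6942/(12.8 + 0.6942) = 6.13 × 0.05144 = 0.3153 mV.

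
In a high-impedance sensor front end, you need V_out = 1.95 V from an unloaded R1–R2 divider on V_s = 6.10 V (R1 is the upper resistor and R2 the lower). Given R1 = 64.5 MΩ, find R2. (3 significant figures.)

V_out/V_s = R2/(R1+R2) = 0.3197.
Rearranging, R2 = R1·k/(1−k) = 64.5 × 0.4699 = 30.31 MΩ.

R2 ≈ 30.3 MΩ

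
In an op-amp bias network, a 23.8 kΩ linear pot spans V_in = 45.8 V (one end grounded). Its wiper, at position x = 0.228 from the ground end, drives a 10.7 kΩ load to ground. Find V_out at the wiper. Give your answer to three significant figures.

Split the track: R_lower = x·R_p = 5.426 kΩ, R_upper = (1−x)·R_p = 18.37 kΩ.
Lower segment in parallel with the load: 5.426 ‖ 10.7 = 3.600 kΩ.
Loaded-divider output: V_out = 45.8 × 0.1639 = 7.504 V.

V_out ≈ 7.50 V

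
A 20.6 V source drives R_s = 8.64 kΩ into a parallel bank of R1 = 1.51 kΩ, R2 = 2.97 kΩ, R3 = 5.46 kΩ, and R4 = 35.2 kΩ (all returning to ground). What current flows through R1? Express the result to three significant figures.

Equivalent of the parallel group: R_p = 0.8261 kΩ.
V_A = 20.6 × 0.8261/9.466 = 1.798 V.
Branch current I = V_A/R1 = 1.798/1.51 = 1.191 mA.
(Check via current divider: I_total = 2.176 mA; share G_k/ΣG = 0.5471 → same result.)

I ≈ 1.19 mA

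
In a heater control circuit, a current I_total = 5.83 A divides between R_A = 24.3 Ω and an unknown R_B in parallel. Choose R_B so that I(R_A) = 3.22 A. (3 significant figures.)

Two-branch current divider: I_A = I_total · R_B/(R_A + R_B).
With f = 0.5523, R_B = R_A · f/(1−f) = 24.3 × 1.234 = 29.98 Ω.

R_B ≈ 30.0 Ω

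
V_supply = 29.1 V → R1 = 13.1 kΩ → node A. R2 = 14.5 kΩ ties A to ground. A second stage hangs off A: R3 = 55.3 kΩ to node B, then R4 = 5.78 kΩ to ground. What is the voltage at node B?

V_B ≈ 1.30 V

Looking into the second stage from A: R3 + R4 = 61.08 kΩ appears in parallel with R2.
Effective lower resistance at A: R2 ‖ 61.08 = 11.72 kΩ.
First divider: V_A = V_supply · 11.72/(13.1 + 11.72) = 13.74 V.
V_B = V_A × 0.09463 = 1.300 V.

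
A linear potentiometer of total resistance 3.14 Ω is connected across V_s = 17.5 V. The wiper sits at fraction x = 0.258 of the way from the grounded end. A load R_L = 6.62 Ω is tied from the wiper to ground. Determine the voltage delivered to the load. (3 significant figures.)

V_out ≈ 4.14 V

Split the track: R_lower = x·R_p = 0.8101 Ω, R_upper = (1−x)·R_p = 2.330 Ω.
(x·R_p) ‖ R_L = 0.7218 Ω.
Then V_out = V_s · 0.7218/(2.330 + 0.7218) = 4.139 V.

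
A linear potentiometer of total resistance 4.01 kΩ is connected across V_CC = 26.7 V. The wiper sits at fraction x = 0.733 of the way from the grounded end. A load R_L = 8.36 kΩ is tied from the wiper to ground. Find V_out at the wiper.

Split the track: R_lower = x·R_p = 2.939 kΩ, R_upper = (1−x)·R_p = 1.071 kΩ.
(x·R_p) ‖ R_L = 2.175 kΩ.
Then V_out = V_CC · 2.175/(1.071 + 2.175) = 17.89 V.

V_out ≈ 17.9 V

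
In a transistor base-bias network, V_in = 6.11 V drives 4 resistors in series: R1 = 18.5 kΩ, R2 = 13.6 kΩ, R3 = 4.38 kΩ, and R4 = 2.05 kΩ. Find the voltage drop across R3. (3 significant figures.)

V ≈ 0.695 V

Total series resistance ΣR = 18.5 + 13.6 + 4.38 + 2.05 = 38.53 kΩ.
Voltage divider: V = V_in · (4.380 / 38.53) = 6.11 × 0.1137 = 0.6946 V.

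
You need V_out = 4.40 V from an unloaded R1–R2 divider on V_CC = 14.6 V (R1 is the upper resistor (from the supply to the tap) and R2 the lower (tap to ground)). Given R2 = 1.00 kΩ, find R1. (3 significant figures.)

V_out/V_CC = R2/(R1+R2) = 0.3014.
R1 = R2·(1/k − 1) = 1.00 × 2.318 = 2.318 kΩ.

R1 ≈ 2.32 kΩ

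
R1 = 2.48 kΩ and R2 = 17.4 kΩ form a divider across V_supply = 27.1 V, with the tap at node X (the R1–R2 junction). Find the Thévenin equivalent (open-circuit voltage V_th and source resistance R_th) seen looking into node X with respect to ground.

V_th ≈ 23.7 V, R_th ≈ 2.17 kΩ

Open-circuit (no load on X): V_th = V_supply · R2/(R1 + R2) = 27.1 × 17.4/(2.480 + 17.4) = 23.72 V.
With V_supply suppressed (replaced by a short), R_th = R1 ‖ R2 = (2.480 × 17.4)/(2.480 + 17.4) = 2.171 kΩ.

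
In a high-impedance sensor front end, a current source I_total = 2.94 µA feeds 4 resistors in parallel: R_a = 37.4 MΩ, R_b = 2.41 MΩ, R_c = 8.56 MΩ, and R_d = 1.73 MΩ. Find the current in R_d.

ΣG = 1/37.4 + 1/2.41 + 1/8.56 + 1/1.73 = 1.137.
R_d takes the fraction G_k/ΣG = 0.5780/1.137 = 0.5086, so I = 2.94 × 0.5086 = 1.495 µA.

I ≈ 1.50 µA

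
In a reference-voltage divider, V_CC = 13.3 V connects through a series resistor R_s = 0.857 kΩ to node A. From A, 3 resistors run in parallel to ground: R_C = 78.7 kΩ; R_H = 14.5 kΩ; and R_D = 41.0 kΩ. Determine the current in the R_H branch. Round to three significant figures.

I ≈ 0.841 mA

Parallel bank: R_p = 1/(1/78.7 + 1/14.5 + 1/41.0) = 9.428 kΩ.
V_A = 13.3 × 9.428/10.29 = 12.19 V.
I(R_H) = V_A / R_H = 12.19/14.5 = 0.8408 mA.
(Check via current divider: I_total = 1.293 mA; share G_k/ΣG = 0.6502 → same result.)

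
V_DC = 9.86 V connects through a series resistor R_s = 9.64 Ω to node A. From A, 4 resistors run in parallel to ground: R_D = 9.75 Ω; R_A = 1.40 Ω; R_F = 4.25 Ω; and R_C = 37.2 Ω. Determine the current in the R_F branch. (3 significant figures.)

I ≈ 0.203 A

Parallel bank: R_p = 1/(1/9.75 + 1/1.40 + 1/4.25 + 1/37.2) = 0.9268 Ω.
V_A by voltage divider: V_A = 9.86 × 0.9268/(9.64 + 0.9268) = 0.8648 V.
Branch current I = V_A/R_F = 0.8648/4.25 = 0.2035 A.
(Equivalently: I_total = 0.9331 A, then current-divider fraction G_k/ΣG = 0.2181.)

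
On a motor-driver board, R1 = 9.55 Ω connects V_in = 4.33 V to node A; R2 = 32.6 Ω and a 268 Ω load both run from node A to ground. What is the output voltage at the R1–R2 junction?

The load sits in parallel with R2, giving an effective lower resistance R2' = R2·R_L/(R2+R_L) = 29.06 Ω.
Voltage divider with the loaded lower leg: V_out = 4.33 × 29.06/(9.55 + 29.06) = 4.33 × 0.7527 = 3.259 V.

V_out ≈ 3.26 V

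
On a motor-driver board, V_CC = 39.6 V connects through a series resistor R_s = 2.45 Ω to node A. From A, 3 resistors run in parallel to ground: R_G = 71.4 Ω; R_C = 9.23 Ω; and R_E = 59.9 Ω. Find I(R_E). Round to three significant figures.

Equivalent of the parallel group: R_p = 7.192 Ω.
Node voltage V_A = V_CC · R_p/(R_s + R_p) = 39.6 × 0.7459 = 29.54 V.
I(R_E) = V_A / R_E = 29.54/59.9 = 0.4931 A.

I ≈ 0.493 A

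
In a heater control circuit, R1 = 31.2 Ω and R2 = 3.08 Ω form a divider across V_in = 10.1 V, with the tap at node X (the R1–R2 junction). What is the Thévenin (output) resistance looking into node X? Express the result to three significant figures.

R_th ≈ 2.80 Ω

Zeroing V_in shorts the top of R1 to ground, so R_th = R1 ‖ R2 = 2.803 Ω.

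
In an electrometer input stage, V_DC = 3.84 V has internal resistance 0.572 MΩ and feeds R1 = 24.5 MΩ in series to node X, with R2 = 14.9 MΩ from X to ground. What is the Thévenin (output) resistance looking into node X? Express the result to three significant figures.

R1' = 0.572 + 24.5 = 25.07 MΩ (source resistance + R1).
Looking into X with the source shorted: R_th = R1'·R2/(R1'+R2) = 25.07 × 14.9/39.97 = 9.346 MΩ.

R_th ≈ 9.35 MΩ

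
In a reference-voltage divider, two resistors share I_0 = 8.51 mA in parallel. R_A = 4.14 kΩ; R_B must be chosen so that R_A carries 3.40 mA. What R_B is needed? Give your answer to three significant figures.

R_B ≈ 2.75 kΩ

The fraction through R_A equals R_B/(R_A+R_B).
With f = 0.3995, R_B = R_A · f/(1−f) = 4.14 × 0.6654 = 2.755 kΩ.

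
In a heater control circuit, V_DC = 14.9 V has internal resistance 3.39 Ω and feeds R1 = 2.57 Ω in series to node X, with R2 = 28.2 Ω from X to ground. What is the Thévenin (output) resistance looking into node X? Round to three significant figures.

R_th ≈ 4.92 Ω

R1' = 3.39 + 2.57 = 5.960 Ω (source resistance + R1).
Looking into X with the source shorted: R_th = R1'·R2/(R1'+R2) = 5.960 × 28.2/34.16 = 4.920 Ω.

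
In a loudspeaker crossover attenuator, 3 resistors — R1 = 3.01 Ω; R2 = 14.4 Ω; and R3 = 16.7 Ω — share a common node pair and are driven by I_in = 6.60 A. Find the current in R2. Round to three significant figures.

I ≈ 0.993 A

ΣG = 1/3.01 + 1/14.4 + 1/16.7 = 0.4616.
R2 takes the fraction G_k/ΣG = 0.06944/0.4616 = 0.1505, so I = 6.60 × 0.1505 = 0.9930 A.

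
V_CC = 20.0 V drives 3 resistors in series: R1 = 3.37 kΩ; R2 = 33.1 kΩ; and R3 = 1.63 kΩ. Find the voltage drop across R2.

Total series resistance ΣR = 3.37 + 33.1 + 1.63 = 38.10 kΩ.
Voltage divider: V = V_CC · (33.10 / 38.10) = 20.0 × 0.8688 = 17.38 V.

V ≈ 17.4 V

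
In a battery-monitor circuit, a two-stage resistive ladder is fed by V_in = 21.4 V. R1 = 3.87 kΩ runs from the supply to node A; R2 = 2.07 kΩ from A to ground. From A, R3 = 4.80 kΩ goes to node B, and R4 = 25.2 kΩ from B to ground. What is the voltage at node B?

V_B ≈ 5.99 V

Node A sees R2 in parallel with the series input of stage 2, R3 + R4 = 30.00 kΩ.
R2 ‖ (R3+R4) = 1.936 kΩ.
V_A = 21.4 × 1.936/(3.87 + 1.936) = 7.137 V.
Stage 2 is unloaded, so V_B = V_A · R4/(R3+R4) = 7.137 × 25.2/30.00 = 5.995 V.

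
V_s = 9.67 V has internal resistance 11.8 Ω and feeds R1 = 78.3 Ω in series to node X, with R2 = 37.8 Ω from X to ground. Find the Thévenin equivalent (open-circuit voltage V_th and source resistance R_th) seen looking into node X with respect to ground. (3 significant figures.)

R1' = 11.8 + 78.3 = 90.10 Ω (source resistance + R1).
V_th is the unloaded tap voltage: V_s · R2/(R1'+R2) = 9.67 × 0.2955 = 2.858 V.
With V_s suppressed (replaced by a short), R_th = R1' ‖ R2 = (90.10 × 37.8)/(90.10 + 37.8) = 26.63 Ω.

V_th ≈ 2.86 V, R_th ≈ 26.6 Ω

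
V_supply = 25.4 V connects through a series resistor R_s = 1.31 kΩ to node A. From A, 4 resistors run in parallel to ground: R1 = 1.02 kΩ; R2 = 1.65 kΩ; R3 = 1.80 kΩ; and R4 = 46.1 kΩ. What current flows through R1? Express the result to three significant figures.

I ≈ 6.49 mA

Parallel bank: R_p = 1/(1/1.02 + 1/1.65 + 1/1.80 + 1/46.1) = 0.4622 kΩ.
Node voltage V_A = V_supply · R_p/(R_s + R_p) = 25.4 × 0.2608 = 6.624 V.
I(R1) = V_A / R1 = 6.624/1.02 = 6.494 mA.
(Equivalently: I_total = 14.33 mA, then current-divider fraction G_k/ΣG = 0.4531.)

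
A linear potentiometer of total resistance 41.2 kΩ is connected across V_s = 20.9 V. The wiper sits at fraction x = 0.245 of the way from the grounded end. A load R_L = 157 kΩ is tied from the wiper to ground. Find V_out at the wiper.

Split the track: R_lower = x·R_p = 10.09 kΩ, R_upper = (1−x)·R_p = 31.11 kΩ.
R_L loads the lower segment: effective lower R = 9.484 kΩ.
V_out = 20.9 × 9.484/(31.11 + 9.484) = 4.883 V.

V_out ≈ 4.88 V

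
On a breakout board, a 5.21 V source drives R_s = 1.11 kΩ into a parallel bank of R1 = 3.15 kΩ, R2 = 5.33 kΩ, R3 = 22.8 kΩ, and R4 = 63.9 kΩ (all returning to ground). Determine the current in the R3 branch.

I ≈ 0.140 mA

Equivalent of the parallel group: R_p = 1.771 kΩ.
V_A = 5.21 × 1.771/2.881 = 3.203 V.
I(R3) = V_A / R3 = 3.203/22.8 = 0.1405 mA.
(Equivalently: I_total = 1.808 mA, then current-divider fraction G_k/ΣG = 0.07768.)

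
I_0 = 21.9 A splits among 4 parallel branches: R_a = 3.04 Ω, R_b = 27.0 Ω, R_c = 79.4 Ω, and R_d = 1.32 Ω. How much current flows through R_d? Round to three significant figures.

Total conductance ΣG = 1/3.04 + 1/27.0 + 1/79.4 + 1/1.32 = 1.136 (units of 1/Ω).
R_d takes the fraction G_k/ΣG = 0.7576/1.136 = 0.6668, so I = 21.9 × 0.6668 = 14.60 A.

I ≈ 14.6 A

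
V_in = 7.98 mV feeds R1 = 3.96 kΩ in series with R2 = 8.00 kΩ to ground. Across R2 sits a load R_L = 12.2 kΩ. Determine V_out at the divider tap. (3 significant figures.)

V_out ≈ 4.39 mV

The load sits in parallel with R2, giving an effective lower resistance R2' = R2·R_L/(R2+R_L) = 4.832 kΩ.
Now apply the divider: V_out = 7.98 × 0.5496 = 4.386 mV.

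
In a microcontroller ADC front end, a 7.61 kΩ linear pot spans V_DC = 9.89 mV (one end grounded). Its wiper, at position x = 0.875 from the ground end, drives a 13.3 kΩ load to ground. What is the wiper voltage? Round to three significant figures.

The pot divides into 0.9513 kΩ above the wiper and 6.659 kΩ below.
(x·R_p) ‖ R_L = 4.437 kΩ.
V_out = 9.89 × 4.437/(0.9513 + 4.437) = 8.144 mV.

V_out ≈ 8.14 mV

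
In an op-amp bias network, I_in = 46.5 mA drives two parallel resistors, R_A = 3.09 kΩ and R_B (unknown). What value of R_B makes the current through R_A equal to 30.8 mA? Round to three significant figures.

Two-branch current divider: I_A = I_in · R_B/(R_A + R_B).
30.8/46.5 = R_B/(R_A + R_B) → R_B = R_A · (0.6624)/(1 − 0.6624) = 3.09 × 1.962 = 6.062 kΩ.

R_B ≈ 6.06 kΩ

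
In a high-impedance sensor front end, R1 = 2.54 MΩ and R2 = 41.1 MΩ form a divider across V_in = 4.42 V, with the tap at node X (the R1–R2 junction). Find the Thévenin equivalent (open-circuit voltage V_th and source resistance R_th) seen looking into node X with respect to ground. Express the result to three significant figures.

V_th is the unloaded tap voltage: V_in · R2/(R1+R2) = 4.42 × 0.9418 = 4.163 V.
Looking into X with the source shorted: R_th = R1·R2/(R1+R2) = 2.540 × 41.1/43.64 = 2.392 MΩ.

V_th ≈ 4.16 V, R_th ≈ 2.39 MΩ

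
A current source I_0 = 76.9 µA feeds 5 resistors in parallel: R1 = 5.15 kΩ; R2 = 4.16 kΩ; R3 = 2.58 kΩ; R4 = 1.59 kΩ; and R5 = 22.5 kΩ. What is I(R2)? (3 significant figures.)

ΣG = 1/5.15 + 1/4.16 + 1/2.58 + 1/1.59 + 1/22.5 = 1.496.
R2 takes the fraction G_k/ΣG = 0.2404/1.496 = 0.1607, so I = 76.9 × 0.1607 = 12.36 µA.

I ≈ 12.4 µA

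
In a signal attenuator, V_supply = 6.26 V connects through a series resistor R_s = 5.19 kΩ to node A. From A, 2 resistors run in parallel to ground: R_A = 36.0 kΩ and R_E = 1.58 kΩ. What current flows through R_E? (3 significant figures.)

Combine the parallel branches: R_p = (1/36.0 + 1/1.58)⁻¹ = 1.514 kΩ.
V_A by voltage divider: V_A = 6.26 × 1.514/(5.19 + 1.514) = 1.413 V.
Branch current I = V_A/R_E = 1.413/1.58 = 0.8946 mA.

I ≈ 0.895 mA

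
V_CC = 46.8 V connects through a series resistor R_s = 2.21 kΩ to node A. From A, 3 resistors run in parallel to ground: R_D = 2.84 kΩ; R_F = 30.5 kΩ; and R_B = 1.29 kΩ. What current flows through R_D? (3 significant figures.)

I ≈ 4.62 mA

Parallel bank: R_p = 1/(1/2.84 + 1/30.5 + 1/1.29) = 0.8620 kΩ.
V_A = 46.8 × 0.8620/3.072 = 13.13 V.
Branch current I = V_A/R_D = 13.13/2.84 = 4.624 mA.
(Equivalently: I_total = 15.23 mA, then current-divider fraction G_k/ΣG = 0.3035.)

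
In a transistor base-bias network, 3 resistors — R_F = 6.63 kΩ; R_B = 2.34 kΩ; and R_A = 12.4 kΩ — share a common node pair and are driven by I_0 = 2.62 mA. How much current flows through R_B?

I ≈ 1.70 mA

Conductances: ΣG = 1/6.63 + 1/2.34 + 1/12.4 = 0.6588 (1/kΩ).
R_B takes the fraction G_k/ΣG = 0.4274/0.6588 = 0.6487, so I = 2.62 × 0.6487 = 1.699 mA.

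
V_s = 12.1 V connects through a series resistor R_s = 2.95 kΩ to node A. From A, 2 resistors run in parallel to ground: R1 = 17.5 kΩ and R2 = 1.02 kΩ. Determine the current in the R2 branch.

Equivalent of the parallel group: R_p = 0.9638 kΩ.
Node voltage V_A = V_s · R_p/(R_s + R_p) = 12.1 × 0.2463 = 2.980 V.
I(R2) = V_A / R2 = 2.980/1.02 = 2.921 mA.

I ≈ 2.92 mA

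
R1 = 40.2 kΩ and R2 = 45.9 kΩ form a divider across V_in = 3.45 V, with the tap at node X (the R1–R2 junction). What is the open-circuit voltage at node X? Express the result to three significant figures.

V_th ≈ 1.84 V

V_th is the unloaded tap voltage: V_in · R2/(R1+R2) = 3.45 × 0.5331 = 1.839 V.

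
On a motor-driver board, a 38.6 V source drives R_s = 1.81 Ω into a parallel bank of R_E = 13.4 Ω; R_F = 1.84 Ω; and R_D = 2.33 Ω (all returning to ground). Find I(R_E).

Equivalent of the parallel group: R_p = 0.9548 Ω.
V_A = 38.6 × 0.9548/2.765 = 13.33 V.
I(R_E) = V_A / R_E = 13.33/13.4 = 0.9948 A.

I ≈ 0.995 A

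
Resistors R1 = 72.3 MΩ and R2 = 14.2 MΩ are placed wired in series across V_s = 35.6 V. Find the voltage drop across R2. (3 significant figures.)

Series total: ΣR = 72.3 + 14.2 = 86.50 MΩ.
V = V_s · R/ΣR = 35.6 × 0.1642 = 5.844 V.

V ≈ 5.84 V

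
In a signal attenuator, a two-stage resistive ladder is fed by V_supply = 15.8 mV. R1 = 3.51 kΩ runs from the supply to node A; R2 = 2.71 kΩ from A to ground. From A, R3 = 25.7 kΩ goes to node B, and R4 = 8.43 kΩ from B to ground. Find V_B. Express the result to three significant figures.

V_B ≈ 1.63 mV

The second stage (R3 + R4 = 34.13 kΩ) loads node A in parallel with R2.
R2 ‖ (R3+R4) = 2.511 kΩ.
V_A = 15.8 × 2.511/(3.51 + 2.511) = 6.589 mV.
Stage 2 is unloaded, so V_B = V_A · R4/(R3+R4) = 6.589 × 8.43/34.13 = 1.627 mV.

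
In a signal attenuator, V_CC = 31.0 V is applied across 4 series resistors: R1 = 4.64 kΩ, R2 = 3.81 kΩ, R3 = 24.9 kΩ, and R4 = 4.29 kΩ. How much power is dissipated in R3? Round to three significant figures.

P ≈ 16.9 mW

ΣR = 37.64 kΩ → I = 31.0/37.64 = 0.8236 mA.
P(R3) = I²·R3 = (0.8236)² × 24.9 = 16.89 mW.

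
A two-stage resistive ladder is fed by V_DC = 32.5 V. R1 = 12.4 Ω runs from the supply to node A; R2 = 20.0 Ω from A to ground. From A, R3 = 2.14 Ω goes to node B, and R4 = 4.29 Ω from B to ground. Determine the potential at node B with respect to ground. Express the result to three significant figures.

The second stage (R3 + R4 = 6.430 Ω) loads node A in parallel with R2.
R2 ‖ (R3+R4) = 4.866 Ω.
First divider: V_A = V_DC · 4.866/(12.4 + 4.866) = 9.159 V.
Then the unloaded second divider: V_B = V_A × R4/(R3+R4) = 9.159 × 0.6672 = 6.111 V.

V_B ≈ 6.11 V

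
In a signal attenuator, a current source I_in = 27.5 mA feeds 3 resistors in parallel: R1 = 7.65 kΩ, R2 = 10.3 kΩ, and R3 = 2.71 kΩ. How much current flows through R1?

I ≈ 6.02 mA

Conductances: ΣG = 1/7.65 + 1/10.3 + 1/2.71 = 0.5968 (1/kΩ).
By the current-divider rule, I = I_in · G_k/ΣG = 27.5 × 0.2190 = 6.023 mA.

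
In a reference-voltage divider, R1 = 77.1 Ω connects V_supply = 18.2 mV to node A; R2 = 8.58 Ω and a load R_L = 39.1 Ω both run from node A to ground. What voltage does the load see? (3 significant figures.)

R2 ‖ R_L = (8.58 × 39.1)/(8.58 + 39.1) = 7.036 Ω.
Then V_out = V_supply · R2'/(R1 + R2') = 18.2 × 7.036/84.14 = 1.522 mV.

V_out ≈ 1.52 mV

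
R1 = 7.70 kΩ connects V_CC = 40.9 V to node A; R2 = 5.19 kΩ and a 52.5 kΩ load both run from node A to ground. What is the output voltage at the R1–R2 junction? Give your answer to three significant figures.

V_out ≈ 15.5 V

R2 ‖ R_L = (5.19 × 52.5)/(5.19 + 52.5) = 4.723 kΩ.
Now apply the divider: V_out = 40.9 × 0.3802 = 15.55 V.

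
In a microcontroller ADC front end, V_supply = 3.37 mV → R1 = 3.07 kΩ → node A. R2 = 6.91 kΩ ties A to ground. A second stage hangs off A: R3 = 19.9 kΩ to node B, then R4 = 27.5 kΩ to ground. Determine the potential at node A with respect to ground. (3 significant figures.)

Node A sees R2 in parallel with the series input of stage 2, R3 + R4 = 47.40 kΩ.
Effective lower resistance at A: R2 ‖ 47.40 = 6.031 kΩ.
So V_A = 3.37 × 0.6627 = 2.233 mV.

V_A ≈ 2.23 mV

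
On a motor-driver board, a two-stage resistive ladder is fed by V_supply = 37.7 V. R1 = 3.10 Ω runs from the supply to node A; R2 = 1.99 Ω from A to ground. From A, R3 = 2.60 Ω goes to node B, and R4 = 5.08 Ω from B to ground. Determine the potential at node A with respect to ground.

Looking into the second stage from A: R3 + R4 = 7.680 Ω appears in parallel with R2.
Effective lower resistance at A: R2 ‖ 7.680 = 1.580 Ω.
V_A = 37.7 × 1.580/(3.10 + 1.580) = 12.73 V.

V_A ≈ 12.7 V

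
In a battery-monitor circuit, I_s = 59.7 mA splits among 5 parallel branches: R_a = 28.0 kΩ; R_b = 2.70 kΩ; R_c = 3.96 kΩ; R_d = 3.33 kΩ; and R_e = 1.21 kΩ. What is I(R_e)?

Total conductance ΣG = 1/28.0 + 1/2.70 + 1/3.96 + 1/3.33 + 1/1.21 = 1.785 (units of 1/kΩ).
By the current-divider rule, I = I_s · G_k/ΣG = 59.7 × 0.4629 = 27.64 mA.

I ≈ 27.6 mA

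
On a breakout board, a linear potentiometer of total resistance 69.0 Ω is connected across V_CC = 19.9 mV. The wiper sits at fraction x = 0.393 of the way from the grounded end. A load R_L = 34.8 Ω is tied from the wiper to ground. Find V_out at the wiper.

Split the track: R_lower = x·R_p = 27.12 Ω, R_upper = (1−x)·R_p = 41.88 Ω.
R_L loads the lower segment: effective lower R = 15.24 Ω.
V_out = 19.9 × 15.24/(41.88 + 15.24) = 5.309 mV.
(Unloaded: V_out = x·V_CC = 7.82 mV.)

V_out ≈ 5.31 mV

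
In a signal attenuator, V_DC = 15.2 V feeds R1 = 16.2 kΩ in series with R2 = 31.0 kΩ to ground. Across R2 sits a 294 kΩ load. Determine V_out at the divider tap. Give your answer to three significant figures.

V_out ≈ 9.63 V

The load sits in parallel with R2, giving an effective lower resistance R2' = R2·R_L/(R2+R_L) = 28.04 kΩ.
Voltage divider with the loaded lower leg: V_out = 15.2 × 28.04/(16.2 + 28.04) = 15.2 × 0.6338 = 9.634 V.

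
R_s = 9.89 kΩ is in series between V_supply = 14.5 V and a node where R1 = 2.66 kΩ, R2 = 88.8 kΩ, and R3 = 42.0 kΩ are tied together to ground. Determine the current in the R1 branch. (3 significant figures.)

Combine the parallel branches: R_p = (1/2.66 + 1/88.8 + 1/42.0)⁻¹ = 2.433 kΩ.
V_A = 14.5 × 2.433/12.32 = 2.863 V.
Branch current I = V_A/R1 = 2.863/2.66 = 1.076 mA.

I ≈ 1.08 mA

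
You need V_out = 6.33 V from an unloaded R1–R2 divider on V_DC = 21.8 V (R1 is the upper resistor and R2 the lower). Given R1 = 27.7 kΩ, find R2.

The divider ratio is R2/(R1+R2) = 6.33/21.8 = 0.2904.
So R2 = R1 · V_out/(V_DC − V_out) = 27.7 × 6.33/(21.8 − 6.33) = 27.7 × 0.4092 = 11.33 kΩ.

R2 ≈ 11.3 kΩ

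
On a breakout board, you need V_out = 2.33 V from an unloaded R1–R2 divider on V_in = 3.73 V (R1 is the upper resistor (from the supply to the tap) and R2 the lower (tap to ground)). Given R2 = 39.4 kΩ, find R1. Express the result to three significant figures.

R1 ≈ 23.7 kΩ

The divider ratio is R2/(R1+R2) = 2.33/3.73 = 0.6247.
R1 = R2·(1/k − 1) = 39.4 × 0.6009 = 23.67 kΩ.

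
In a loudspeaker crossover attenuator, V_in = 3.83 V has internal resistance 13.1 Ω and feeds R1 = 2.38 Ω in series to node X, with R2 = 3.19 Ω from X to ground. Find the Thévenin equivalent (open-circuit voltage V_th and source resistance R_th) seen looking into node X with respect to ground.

V_th ≈ 0.654 V, R_th ≈ 2.64 Ω

R1' = 13.1 + 2.38 = 15.48 Ω (source resistance + R1).
V_th is the unloaded tap voltage: V_in · R2/(R1'+R2) = 3.83 × 0.1709 = 0.6544 V.
With V_in suppressed (replaced by a short), R_th = R1' ‖ R2 = (15.48 × 3.19)/(15.48 + 3.19) = 2.645 Ω.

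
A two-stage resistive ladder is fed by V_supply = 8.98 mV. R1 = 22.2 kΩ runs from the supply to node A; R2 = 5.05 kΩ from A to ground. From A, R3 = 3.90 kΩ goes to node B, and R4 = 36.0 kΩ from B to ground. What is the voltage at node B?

V_B ≈ 1.36 mV

Looking into the second stage from A: R3 + R4 = 39.90 kΩ appears in parallel with R2.
Effective lower resistance at A: R2 ‖ 39.90 = 4.483 kΩ.
First divider: V_A = V_supply · 4.483/(22.2 + 4.483) = 1.509 mV.
V_B = V_A × 0.9023 = 1.361 mV.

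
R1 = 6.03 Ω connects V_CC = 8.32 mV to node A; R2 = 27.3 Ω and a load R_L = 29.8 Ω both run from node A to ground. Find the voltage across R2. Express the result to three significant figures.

V_out ≈ 5.85 mV

First combine the lower leg with the load: R2 ‖ R_L = 14.25 Ω.
Now apply the divider: V_out = 8.32 × 0.7026 = 5.846 mV.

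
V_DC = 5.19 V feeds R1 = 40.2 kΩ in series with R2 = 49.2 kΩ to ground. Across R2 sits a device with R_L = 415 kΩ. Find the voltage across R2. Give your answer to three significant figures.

First combine the lower leg with the load: R2 ‖ R_L = 43.99 kΩ.
Now apply the divider: V_out = 5.19 × 0.5225 = 2.712 V.
(Unloaded it would be 2.86 V; the load pulls it down.)

V_out ≈ 2.71 V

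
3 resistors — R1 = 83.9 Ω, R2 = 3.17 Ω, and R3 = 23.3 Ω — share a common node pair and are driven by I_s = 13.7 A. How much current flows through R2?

Conductances: ΣG = 1/83.9 + 1/3.17 + 1/23.3 = 0.3703 (1/Ω).
By the current-divider rule, I = I_s · G_k/ΣG = 13.7 × 0.8519 = 11.67 A.

I ≈ 11.7 A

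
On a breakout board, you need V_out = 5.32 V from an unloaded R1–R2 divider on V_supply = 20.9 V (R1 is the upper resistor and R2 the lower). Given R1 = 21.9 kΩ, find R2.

R2 ≈ 7.48 kΩ

V_out/V_supply = R2/(R1+R2) = 0.2545.
So R2 = R1 · V_out/(V_supply − V_out) = 21.9 × 5.32/(20.9 − 5.32) = 21.9 × 0.3415 = 7.478 kΩ.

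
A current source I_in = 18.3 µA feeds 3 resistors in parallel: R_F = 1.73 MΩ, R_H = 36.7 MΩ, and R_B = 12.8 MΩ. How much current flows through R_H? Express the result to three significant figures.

Conductances: ΣG = 1/1.73 + 1/36.7 + 1/12.8 = 0.6834 (1/MΩ).
R_H takes the fraction G_k/ΣG = 0.02725/0.6834 = 0.03987, so I = 18.3 × 0.03987 = 0.7296 µA.

I ≈ 0.730 µA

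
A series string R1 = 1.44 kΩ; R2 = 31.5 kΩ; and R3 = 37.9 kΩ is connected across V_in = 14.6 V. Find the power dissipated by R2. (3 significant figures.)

P ≈ 1.34 mW

The common current is I = 14.6/70.84 = 0.2061 mA.
P = I²R = 0.04248 × 31.5 = 1.338 mW.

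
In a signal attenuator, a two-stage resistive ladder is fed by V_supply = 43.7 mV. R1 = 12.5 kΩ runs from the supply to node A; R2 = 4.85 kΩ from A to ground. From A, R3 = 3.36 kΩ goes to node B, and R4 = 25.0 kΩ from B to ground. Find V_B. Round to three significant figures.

Looking into the second stage from A: R3 + R4 = 28.36 kΩ appears in parallel with R2.
R2 ‖ (R3+R4) = 4.142 kΩ.
So V_A = 43.7 × 0.2489 = 10.88 mV.
Stage 2 is unloaded, so V_B = V_A · R4/(R3+R4) = 10.88 × 25.0/28.36 = 9.587 mV.

V_B ≈ 9.59 mV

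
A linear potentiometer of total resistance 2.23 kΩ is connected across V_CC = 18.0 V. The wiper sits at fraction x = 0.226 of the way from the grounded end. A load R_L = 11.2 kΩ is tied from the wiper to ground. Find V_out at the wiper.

The pot divides into 1.726 kΩ above the wiper and 0.5040 kΩ below.
Lower segment in parallel with the load: 0.5040 ‖ 11.2 = 0.4823 kΩ.
Then V_out = V_CC · 0.4823/(1.726 + 0.4823) = 3.931 V.

V_out ≈ 3.93 V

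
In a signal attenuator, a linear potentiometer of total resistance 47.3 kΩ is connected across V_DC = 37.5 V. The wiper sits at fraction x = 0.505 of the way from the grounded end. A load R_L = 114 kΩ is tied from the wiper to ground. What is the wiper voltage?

V_out ≈ 17.2 V

Split the track: R_lower = x·R_p = 23.89 kΩ, R_upper = (1−x)·R_p = 23.41 kΩ.
R_L loads the lower segment: effective lower R = 19.75 kΩ.
Loaded-divider output: V_out = 37.5 × 0.4575 = 17.16 V.
(Unloaded: V_out = x·V_DC = 18.9 V.)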